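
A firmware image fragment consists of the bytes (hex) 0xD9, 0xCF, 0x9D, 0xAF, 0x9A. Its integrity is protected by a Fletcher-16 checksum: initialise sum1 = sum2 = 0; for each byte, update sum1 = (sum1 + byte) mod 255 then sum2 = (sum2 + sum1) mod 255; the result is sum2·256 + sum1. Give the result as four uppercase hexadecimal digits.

Running sums (mod 255):
  after byte 0 (0xD9): sum1=217, sum2=217
  after byte 1 (0xCF): sum1=169, sum2=131
  after byte 2 (0x9D): sum1=71, sum2=202
  after byte 3 (0xAF): sum1=246, sum2=193
  after byte 4 (0x9A): sum1=145, sum2=83
Checksum = sum2·256 + sum1 = 83·256 + 145 = 21393 = 0x5391.

5391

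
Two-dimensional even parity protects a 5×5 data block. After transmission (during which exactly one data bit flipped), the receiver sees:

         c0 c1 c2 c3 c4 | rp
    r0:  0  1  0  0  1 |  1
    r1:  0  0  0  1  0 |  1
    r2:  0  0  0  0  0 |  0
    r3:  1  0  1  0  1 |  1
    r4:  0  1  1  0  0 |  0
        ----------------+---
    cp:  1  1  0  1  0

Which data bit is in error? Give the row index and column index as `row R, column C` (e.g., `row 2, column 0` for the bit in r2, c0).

Recompute each row's even parity and compare to rp:
  r0: data parity 0, sent rp 1 → mismatch
  r1: data parity 1, sent rp 1 → ok
  r2: data parity 0, sent rp 0 → ok
  r3: data parity 1, sent rp 1 → ok
  r4: data parity 0, sent rp 0 → ok
Recompute each column's even parity and compare to cp:
  c0: data parity 1, sent cp 1 → ok
  c1: data parity 0, sent cp 1 → mismatch
  c2: data parity 0, sent cp 0 → ok
  c3: data parity 1, sent cp 1 → ok
  c4: data parity 0, sent cp 0 → ok
Exactly one row (r0) and one column (c1) fail → the flipped bit is at their intersection.

row 0, column 1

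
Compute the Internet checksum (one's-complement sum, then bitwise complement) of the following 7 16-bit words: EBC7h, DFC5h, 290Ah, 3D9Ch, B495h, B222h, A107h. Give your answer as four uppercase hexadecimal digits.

One's-complement addition (fold any carry out of bit 15 back into bit 0):
  0xEBC7 + 0xDFC5 = 0x1CB8C → wrap carry → 0xCB8D
  0xCB8D + 0x290A = 0x0F497
  0xF497 + 0x3D9C = 0x13233 → wrap carry → 0x3234
  0x3234 + 0xB495 = 0x0E6C9
  0xE6C9 + 0xB222 = 0x198EB → wrap carry → 0x98EC
  0x98EC + 0xA107 = 0x139F3 → wrap carry → 0x39F4
One's-complement sum = 0x39F4.
Checksum = ~0x39F4 & 0xFFFF = 0xC60B.

C60B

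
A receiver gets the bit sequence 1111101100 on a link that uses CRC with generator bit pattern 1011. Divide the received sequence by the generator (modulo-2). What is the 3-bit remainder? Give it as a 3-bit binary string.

Modulo-2 division of 1111101100 by 1011:
  pos 0: 1111 XOR 1011 = 0100
  pos 1: 1001 XOR 1011 = 0010
  pos 3: 1001 XOR 1011 = 0010
  pos 5: 1010 XOR 1011 = 0001
Remainder = 010 (nonzero — an error is detected).

010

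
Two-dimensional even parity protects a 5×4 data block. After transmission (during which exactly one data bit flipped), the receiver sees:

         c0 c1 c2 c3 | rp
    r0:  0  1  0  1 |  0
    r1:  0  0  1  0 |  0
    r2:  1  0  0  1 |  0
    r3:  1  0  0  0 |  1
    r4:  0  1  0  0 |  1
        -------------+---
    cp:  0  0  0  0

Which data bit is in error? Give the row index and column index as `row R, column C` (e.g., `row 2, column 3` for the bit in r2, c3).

Recompute each row's even parity and compare to rp:
  r0: data parity 0, sent rp 0 → ok
  r1: data parity 1, sent rp 0 → mismatch
  r2: data parity 0, sent rp 0 → ok
  r3: data parity 1, sent rp 1 → ok
  r4: data parity 1, sent rp 1 → ok
Recompute each column's even parity and compare to cp:
  c0: data parity 0, sent cp 0 → ok
  c1: data parity 0, sent cp 0 → ok
  c2: data parity 1, sent cp 0 → mismatch
  c3: data parity 0, sent cp 0 → ok
Exactly one row (r1) and one column (c2) fail → the flipped bit is at their intersection.

row 1, column 2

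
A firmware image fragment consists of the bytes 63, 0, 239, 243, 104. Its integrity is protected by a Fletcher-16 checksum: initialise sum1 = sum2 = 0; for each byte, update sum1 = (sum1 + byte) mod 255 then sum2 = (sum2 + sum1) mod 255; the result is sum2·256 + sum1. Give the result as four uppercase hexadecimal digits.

5C8B

Running sums (mod 255):
  after byte 0 (63): sum1=63, sum2=63
  after byte 1 (0): sum1=63, sum2=126
  after byte 2 (239): sum1=47, sum2=173
  after byte 3 (243): sum1=35, sum2=208
  after byte 4 (104): sum1=139, sum2=92
Checksum = sum2·256 + sum1 = 92·256 + 139 = 23691 = 0x5C8B.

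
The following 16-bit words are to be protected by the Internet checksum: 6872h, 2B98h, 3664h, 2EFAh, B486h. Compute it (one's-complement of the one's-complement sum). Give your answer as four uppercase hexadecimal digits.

5210

One's-complement addition (fold any carry out of bit 15 back into bit 0):
  0x6872 + 0x2B98 = 0x0940A
  0x940A + 0x3664 = 0x0CA6E
  0xCA6E + 0x2EFA = 0x0F968
  0xF968 + 0xB486 = 0x1ADEE → wrap carry → 0xADEF
One's-complement sum = 0xADEF.
Checksum = ~0xADEF & 0xFFFF = 0x5210.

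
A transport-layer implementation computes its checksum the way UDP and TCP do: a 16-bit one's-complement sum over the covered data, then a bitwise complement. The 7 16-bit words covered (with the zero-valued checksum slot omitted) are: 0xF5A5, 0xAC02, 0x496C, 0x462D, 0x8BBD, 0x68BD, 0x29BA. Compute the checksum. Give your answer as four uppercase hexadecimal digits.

B088

One's-complement addition (fold any carry out of bit 15 back into bit 0):
  0xF5A5 + 0xAC02 = 0x1A1A7 → wrap carry → 0xA1A8
  0xA1A8 + 0x496C = 0x0EB14
  0xEB14 + 0x462D = 0x13141 → wrap carry → 0x3142
  0x3142 + 0x8BBD = 0x0BCFF
  0xBCFF + 0x68BD = 0x125BC → wrap carry → 0x25BD
  0x25BD + 0x29BA = 0x04F77
One's-complement sum = 0x4F77.
Checksum = ~0x4F77 & 0xFFFF = 0xB088.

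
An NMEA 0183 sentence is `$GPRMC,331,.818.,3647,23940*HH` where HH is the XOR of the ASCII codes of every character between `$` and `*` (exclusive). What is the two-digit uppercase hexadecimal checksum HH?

XOR the ASCII codes of the payload characters:
  'G' = 0x47 → acc = 0x47
  'P' = 0x50 → acc = 0x17
  'R' = 0x52 → acc = 0x45
  'M' = 0x4D → acc = 0x08
  'C' = 0x43 → acc = 0x4B
  ',' = 0x2C → acc = 0x67
  '3' = 0x33 → acc = 0x54
  '3' = 0x33 → acc = 0x67
  '1' = 0x31 → acc = 0x56
  ',' = 0x2C → acc = 0x7A
  '.' = 0x2E → acc = 0x54
  '8' = 0x38 → acc = 0x6C
  '1' = 0x31 → acc = 0x5D
  '8' = 0x38 → acc = 0x65
  '.' = 0x2E → acc = 0x4B
  ',' = 0x2C → acc = 0x67
  '3' = 0x33 → acc = 0x54
  '6' = 0x36 → acc = 0x62
  '4' = 0x34 → acc = 0x56
  '7' = 0x37 → acc = 0x61
  ',' = 0x2C → acc = 0x4D
  '2' = 0x32 → acc = 0x7F
  '3' = 0x33 → acc = 0x4C
  '9' = 0x39 → acc = 0x75
  '4' = 0x34 → acc = 0x41
  '0' = 0x30 → acc = 0x71
Checksum = 0x71.

71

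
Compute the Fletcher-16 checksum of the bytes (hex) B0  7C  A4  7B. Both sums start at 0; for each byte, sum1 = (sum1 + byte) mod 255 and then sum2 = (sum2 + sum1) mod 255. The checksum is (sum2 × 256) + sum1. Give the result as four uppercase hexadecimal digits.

Running sums (mod 255):
  after byte 0 (B0): sum1=176, sum2=176
  after byte 1 (7C): sum1=45, sum2=221
  after byte 2 (A4): sum1=209, sum2=175
  after byte 3 (7B): sum1=77, sum2=252
Checksum = sum2·256 + sum1 = 252·256 + 77 = 64589 = 0xFC4D.

FC4D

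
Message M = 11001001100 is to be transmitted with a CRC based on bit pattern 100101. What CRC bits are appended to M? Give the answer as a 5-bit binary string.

Append 5 zeros: 1100100110000000. Divide by 100101 (XOR where the leading bit is 1):
  pos 0: 110010 XOR 100101 = 010111
  pos 1: 101110 XOR 100101 = 001011
  pos 3: 101111 XOR 100101 = 001010
  pos 5: 101000 XOR 100101 = 001101
  pos 7: 110100 XOR 100101 = 010001
  pos 8: 100010 XOR 100101 = 000111
Remainder (last 5 bits) = 11100. This is the CRC / FCS.

11100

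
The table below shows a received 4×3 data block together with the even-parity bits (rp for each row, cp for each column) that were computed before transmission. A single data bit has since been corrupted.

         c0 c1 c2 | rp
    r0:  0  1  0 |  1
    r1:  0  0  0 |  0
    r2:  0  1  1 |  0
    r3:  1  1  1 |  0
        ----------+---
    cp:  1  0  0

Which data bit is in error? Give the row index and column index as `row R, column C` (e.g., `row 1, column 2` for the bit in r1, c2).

row 3, column 1

Recompute each row's even parity and compare to rp:
  r0: data parity 1, sent rp 1 → ok
  r1: data parity 0, sent rp 0 → ok
  r2: data parity 0, sent rp 0 → ok
  r3: data parity 1, sent rp 0 → mismatch
Recompute each column's even parity and compare to cp:
  c0: data parity 1, sent cp 1 → ok
  c1: data parity 1, sent cp 0 → mismatch
  c2: data parity 0, sent cp 0 → ok
Exactly one row (r3) and one column (c1) fail → the flipped bit is at their intersection.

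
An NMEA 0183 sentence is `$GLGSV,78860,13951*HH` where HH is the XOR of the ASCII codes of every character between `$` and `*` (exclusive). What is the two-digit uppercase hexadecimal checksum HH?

47

XOR the ASCII codes of the payload characters:
  'G' = 0x47 → acc = 0x47
  'L' = 0x4C → acc = 0x0B
  'G' = 0x47 → acc = 0x4C
  'S' = 0x53 → acc = 0x1F
  'V' = 0x56 → acc = 0x49
  ',' = 0x2C → acc = 0x65
  '7' = 0x37 → acc = 0x52
  '8' = 0x38 → acc = 0x6A
  '8' = 0x38 → acc = 0x52
  '6' = 0x36 → acc = 0x64
  '0' = 0x30 → acc = 0x54
  ',' = 0x2C → acc = 0x78
  '1' = 0x31 → acc = 0x49
  '3' = 0x33 → acc = 0x7A
  '9' = 0x39 → acc = 0x43
  '5' = 0x35 → acc = 0x76
  '1' = 0x31 → acc = 0x47
Checksum = 0x47.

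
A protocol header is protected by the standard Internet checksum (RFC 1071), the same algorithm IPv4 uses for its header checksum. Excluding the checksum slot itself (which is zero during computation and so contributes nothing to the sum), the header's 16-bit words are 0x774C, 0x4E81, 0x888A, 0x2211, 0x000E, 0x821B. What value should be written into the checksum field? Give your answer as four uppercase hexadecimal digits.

0D6D

One's-complement addition (fold any carry out of bit 15 back into bit 0):
  0x774C + 0x4E81 = 0x0C5CD
  0xC5CD + 0x888A = 0x14E57 → wrap carry → 0x4E58
  0x4E58 + 0x2211 = 0x07069
  0x7069 + 0x000E = 0x07077
  0x7077 + 0x821B = 0x0F292
One's-complement sum = 0xF292.
Checksum = ~0xF292 & 0xFFFF = 0x0D6D.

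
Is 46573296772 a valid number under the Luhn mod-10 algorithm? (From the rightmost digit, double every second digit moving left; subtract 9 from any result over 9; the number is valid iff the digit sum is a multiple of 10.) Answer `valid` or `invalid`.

valid

From the right, keep odd positions and double even positions (subtract 9 from any doubled value over 9):
  doubled (positions 2,4,...): 5 3 4 5 3 → sum 20
  kept (positions 1,3,...): 2 7 9 3 5 4 → sum 30
Total = 50.
50 mod 10 = 0, so the number is valid.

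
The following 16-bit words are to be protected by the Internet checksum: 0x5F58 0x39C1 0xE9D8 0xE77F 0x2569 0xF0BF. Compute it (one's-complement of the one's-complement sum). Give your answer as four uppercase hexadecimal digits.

7F64

One's-complement addition (fold any carry out of bit 15 back into bit 0):
  0x5F58 + 0x39C1 = 0x09919
  0x9919 + 0xE9D8 = 0x182F1 → wrap carry → 0x82F2
  0x82F2 + 0xE77F = 0x16A71 → wrap carry → 0x6A72
  0x6A72 + 0x2569 = 0x08FDB
  0x8FDB + 0xF0BF = 0x1809A → wrap carry → 0x809B
One's-complement sum = 0x809B.
Checksum = ~0x809B & 0xFFFF = 0x7F64.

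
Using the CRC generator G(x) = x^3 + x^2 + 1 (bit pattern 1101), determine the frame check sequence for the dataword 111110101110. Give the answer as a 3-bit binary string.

Append 3 zeros: 111110101110000. Divide by 1101 (XOR where the leading bit is 1):
  pos 0: 1111 XOR 1101 = 0010
  pos 2: 1010 XOR 1101 = 0111
  pos 3: 1111 XOR 1101 = 0010
  pos 5: 1001 XOR 1101 = 0100
  pos 6: 1001 XOR 1101 = 0100
  pos 7: 1001 XOR 1101 = 0100
  pos 8: 1000 XOR 1101 = 0101
  pos 9: 1010 XOR 1101 = 0111
  pos 10: 1110 XOR 1101 = 0011
Remainder (last 3 bits) = 110. This is the CRC / FCS.

110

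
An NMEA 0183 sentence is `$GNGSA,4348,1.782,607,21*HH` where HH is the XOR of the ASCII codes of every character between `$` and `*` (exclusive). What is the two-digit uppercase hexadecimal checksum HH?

47

XOR the ASCII codes of the payload characters:
  'G' = 0x47 → acc = 0x47
  'N' = 0x4E → acc = 0x09
  'G' = 0x47 → acc = 0x4E
  'S' = 0x53 → acc = 0x1D
  'A' = 0x41 → acc = 0x5C
  ',' = 0x2C → acc = 0x70
  '4' = 0x34 → acc = 0x44
  '3' = 0x33 → acc = 0x77
  '4' = 0x34 → acc = 0x43
  '8' = 0x38 → acc = 0x7B
  ',' = 0x2C → acc = 0x57
  '1' = 0x31 → acc = 0x66
  '.' = 0x2E → acc = 0x48
  '7' = 0x37 → acc = 0x7F
  '8' = 0x38 → acc = 0x47
  '2' = 0x32 → acc = 0x75
  ',' = 0x2C → acc = 0x59
  '6' = 0x36 → acc = 0x6F
  '0' = 0x30 → acc = 0x5F
  '7' = 0x37 → acc = 0x68
  ',' = 0x2C → acc = 0x44
  '2' = 0x32 → acc = 0x76
  '1' = 0x31 → acc = 0x47
Checksum = 0x47.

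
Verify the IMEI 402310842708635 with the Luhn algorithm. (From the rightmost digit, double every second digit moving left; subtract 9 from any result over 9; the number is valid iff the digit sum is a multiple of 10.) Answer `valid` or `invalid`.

valid

From the right, keep odd positions and double even positions (subtract 9 from any doubled value over 9):
  doubled (positions 2,4,...): 6 7 5 8 0 6 0 → sum 32
  kept (positions 1,3,...): 5 6 0 2 8 1 2 4 → sum 28
Total = 60.
60 mod 10 = 0, so the number is valid.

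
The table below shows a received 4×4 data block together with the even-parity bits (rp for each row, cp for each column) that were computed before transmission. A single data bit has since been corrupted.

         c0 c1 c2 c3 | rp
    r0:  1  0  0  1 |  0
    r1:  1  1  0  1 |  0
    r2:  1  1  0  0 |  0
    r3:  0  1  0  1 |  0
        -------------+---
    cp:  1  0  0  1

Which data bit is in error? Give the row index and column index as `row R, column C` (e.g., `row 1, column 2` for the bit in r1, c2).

Recompute each row's even parity and compare to rp:
  r0: data parity 0, sent rp 0 → ok
  r1: data parity 1, sent rp 0 → mismatch
  r2: data parity 0, sent rp 0 → ok
  r3: data parity 0, sent rp 0 → ok
Recompute each column's even parity and compare to cp:
  c0: data parity 1, sent cp 1 → ok
  c1: data parity 1, sent cp 0 → mismatch
  c2: data parity 0, sent cp 0 → ok
  c3: data parity 1, sent cp 1 → ok
Exactly one row (r1) and one column (c1) fail → the flipped bit is at their intersection.

row 1, column 1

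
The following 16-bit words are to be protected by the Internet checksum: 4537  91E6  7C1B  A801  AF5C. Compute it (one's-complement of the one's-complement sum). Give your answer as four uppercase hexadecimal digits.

One's-complement addition (fold any carry out of bit 15 back into bit 0):
  0x4537 + 0x91E6 = 0x0D71D
  0xD71D + 0x7C1B = 0x15338 → wrap carry → 0x5339
  0x5339 + 0xA801 = 0x0FB3A
  0xFB3A + 0xAF5C = 0x1AA96 → wrap carry → 0xAA97
One's-complement sum = 0xAA97.
Checksum = ~0xAA97 & 0xFFFF = 0x5568.

5568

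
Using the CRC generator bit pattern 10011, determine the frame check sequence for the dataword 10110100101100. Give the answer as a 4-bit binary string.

1110

Append 4 zeros: 101101001011000000. Divide by 10011 (XOR where the leading bit is 1):
  pos 0: 10110 XOR 10011 = 00101
  pos 2: 10110 XOR 10011 = 00101
  pos 4: 10101 XOR 10011 = 00110
  pos 6: 11001 XOR 10011 = 01010
  pos 7: 10101 XOR 10011 = 00110
  pos 9: 11000 XOR 10011 = 01011
  pos 10: 10110 XOR 10011 = 00101
  pos 12: 10100 XOR 10011 = 00111
Remainder (last 4 bits) = 1110. This is the CRC / FCS.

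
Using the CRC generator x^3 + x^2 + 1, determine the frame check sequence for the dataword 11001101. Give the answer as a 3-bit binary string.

001

Append 3 zeros: 11001101000. Divide by 1101 (XOR where the leading bit is 1):
  pos 0: 1100 XOR 1101 = 0001
  pos 3: 1110 XOR 1101 = 0011
  pos 5: 1110 XOR 1101 = 0011
  pos 7: 1100 XOR 1101 = 0001
Remainder (last 3 bits) = 001. This is the CRC / FCS.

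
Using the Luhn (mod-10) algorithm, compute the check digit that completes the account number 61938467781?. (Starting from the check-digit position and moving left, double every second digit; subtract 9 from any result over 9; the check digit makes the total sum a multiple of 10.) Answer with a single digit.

Partial digits right→left: 1 8 7 7 6 4 8 3 9 1 6
Double every second digit counting from the check-digit position (so the 1st, 3rd, 5th, ... of the partial from the right).
  doubled (with −9 where >9): 2 5 3 7 9 3 → sum 29
  kept as-is: 8 7 4 3 1 → sum 23
Total = 29 + 23 = 52.
Check digit = (10 − (52 mod 10)) mod 10 = 8.

8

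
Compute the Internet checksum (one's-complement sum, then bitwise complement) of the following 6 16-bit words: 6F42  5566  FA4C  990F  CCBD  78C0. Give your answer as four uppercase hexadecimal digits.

627C

One's-complement addition (fold any carry out of bit 15 back into bit 0):
  0x6F42 + 0x5566 = 0x0C4A8
  0xC4A8 + 0xFA4C = 0x1BEF4 → wrap carry → 0xBEF5
  0xBEF5 + 0x990F = 0x15804 → wrap carry → 0x5805
  0x5805 + 0xCCBD = 0x124C2 → wrap carry → 0x24C3
  0x24C3 + 0x78C0 = 0x09D83
One's-complement sum = 0x9D83.
Checksum = ~0x9D83 & 0xFFFF = 0x627C.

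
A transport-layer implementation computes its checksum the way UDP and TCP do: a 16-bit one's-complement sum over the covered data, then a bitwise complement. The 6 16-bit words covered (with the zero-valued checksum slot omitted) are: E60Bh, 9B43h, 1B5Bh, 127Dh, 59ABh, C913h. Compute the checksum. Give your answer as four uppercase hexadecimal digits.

2E19

One's-complement addition (fold any carry out of bit 15 back into bit 0):
  0xE60B + 0x9B43 = 0x1814E → wrap carry → 0x814F
  0x814F + 0x1B5B = 0x09CAA
  0x9CAA + 0x127D = 0x0AF27
  0xAF27 + 0x59AB = 0x108D2 → wrap carry → 0x08D3
  0x08D3 + 0xC913 = 0x0D1E6
One's-complement sum = 0xD1E6.
Checksum = ~0xD1E6 & 0xFFFF = 0x2E19.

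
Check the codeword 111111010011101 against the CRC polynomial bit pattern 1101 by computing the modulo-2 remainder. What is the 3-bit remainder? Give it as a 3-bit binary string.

Modulo-2 division of 111111010011101 by 1101:
  pos 0: 1111 XOR 1101 = 0010
  pos 2: 1011 XOR 1101 = 0110
  pos 3: 1100 XOR 1101 = 0001
  pos 6: 1100 XOR 1101 = 0001
  pos 9: 1111 XOR 1101 = 0010
  pos 11: 1001 XOR 1101 = 0100
Remainder = 100 (nonzero — an error is detected).

100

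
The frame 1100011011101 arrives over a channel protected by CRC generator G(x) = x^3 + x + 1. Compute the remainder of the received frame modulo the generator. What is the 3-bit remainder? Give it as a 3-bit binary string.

101

Modulo-2 division of 1100011011101 by 1011:
  pos 0: 1100 XOR 1011 = 0111
  pos 1: 1110 XOR 1011 = 0101
  pos 2: 1011 XOR 1011 = 0000
  pos 6: 1011 XOR 1011 = 0000
Remainder = 101 (nonzero — an error is detected).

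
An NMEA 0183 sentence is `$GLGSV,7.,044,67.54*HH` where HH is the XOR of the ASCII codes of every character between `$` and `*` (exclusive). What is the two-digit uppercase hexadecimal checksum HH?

XOR the ASCII codes of the payload characters:
  'G' = 0x47 → acc = 0x47
  'L' = 0x4C → acc = 0x0B
  'G' = 0x47 → acc = 0x4C
  'S' = 0x53 → acc = 0x1F
  'V' = 0x56 → acc = 0x49
  ',' = 0x2C → acc = 0x65
  '7' = 0x37 → acc = 0x52
  '.' = 0x2E → acc = 0x7C
  ',' = 0x2C → acc = 0x50
  '0' = 0x30 → acc = 0x60
  '4' = 0x34 → acc = 0x54
  '4' = 0x34 → acc = 0x60
  ',' = 0x2C → acc = 0x4C
  '6' = 0x36 → acc = 0x7A
  '7' = 0x37 → acc = 0x4D
  '.' = 0x2E → acc = 0x63
  '5' = 0x35 → acc = 0x56
  '4' = 0x34 → acc = 0x62
Checksum = 0x62.

62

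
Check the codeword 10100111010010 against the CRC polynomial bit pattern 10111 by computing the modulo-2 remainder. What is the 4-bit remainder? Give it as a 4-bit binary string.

Modulo-2 division of 10100111010010 by 10111:
  pos 0: 10100 XOR 10111 = 00011
  pos 3: 11111 XOR 10111 = 01000
  pos 4: 10000 XOR 10111 = 00111
  pos 6: 11110 XOR 10111 = 01001
  pos 7: 10010 XOR 10111 = 00101
  pos 9: 10110 XOR 10111 = 00001
Remainder = 0001 (nonzero — an error is detected).

0001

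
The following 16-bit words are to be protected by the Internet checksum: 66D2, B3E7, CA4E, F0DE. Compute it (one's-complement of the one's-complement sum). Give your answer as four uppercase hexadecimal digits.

One's-complement addition (fold any carry out of bit 15 back into bit 0):
  0x66D2 + 0xB3E7 = 0x11AB9 → wrap carry → 0x1ABA
  0x1ABA + 0xCA4E = 0x0E508
  0xE508 + 0xF0DE = 0x1D5E6 → wrap carry → 0xD5E7
One's-complement sum = 0xD5E7.
Checksum = ~0xD5E7 & 0xFFFF = 0x2A18.

2A18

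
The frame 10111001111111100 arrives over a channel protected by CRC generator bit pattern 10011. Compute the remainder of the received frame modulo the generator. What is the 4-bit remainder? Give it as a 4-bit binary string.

1000

Modulo-2 division of 10111001111111100 by 10011:
  pos 0: 10111 XOR 10011 = 00100
  pos 2: 10000 XOR 10011 = 00011
  pos 5: 11111 XOR 10011 = 01100
  pos 6: 11001 XOR 10011 = 01010
  pos 7: 10101 XOR 10011 = 00110
  pos 9: 11011 XOR 10011 = 01000
  pos 10: 10001 XOR 10011 = 00010
Remainder = 1000 (nonzero — an error is detected).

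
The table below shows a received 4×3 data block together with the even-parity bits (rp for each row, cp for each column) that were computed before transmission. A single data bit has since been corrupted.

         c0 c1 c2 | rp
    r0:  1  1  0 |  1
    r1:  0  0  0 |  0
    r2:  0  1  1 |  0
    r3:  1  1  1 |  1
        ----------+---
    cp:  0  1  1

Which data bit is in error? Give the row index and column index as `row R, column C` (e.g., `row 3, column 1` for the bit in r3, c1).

Recompute each row's even parity and compare to rp:
  r0: data parity 0, sent rp 1 → mismatch
  r1: data parity 0, sent rp 0 → ok
  r2: data parity 0, sent rp 0 → ok
  r3: data parity 1, sent rp 1 → ok
Recompute each column's even parity and compare to cp:
  c0: data parity 0, sent cp 0 → ok
  c1: data parity 1, sent cp 1 → ok
  c2: data parity 0, sent cp 1 → mismatch
Exactly one row (r0) and one column (c2) fail → the flipped bit is at their intersection.

row 0, column 2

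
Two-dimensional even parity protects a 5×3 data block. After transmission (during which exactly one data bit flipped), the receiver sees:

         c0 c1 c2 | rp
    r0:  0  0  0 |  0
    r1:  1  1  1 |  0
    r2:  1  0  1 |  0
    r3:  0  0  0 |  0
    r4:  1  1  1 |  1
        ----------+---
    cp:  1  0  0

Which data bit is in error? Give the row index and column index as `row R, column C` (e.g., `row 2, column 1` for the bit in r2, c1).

row 1, column 2

Recompute each row's even parity and compare to rp:
  r0: data parity 0, sent rp 0 → ok
  r1: data parity 1, sent rp 0 → mismatch
  r2: data parity 0, sent rp 0 → ok
  r3: data parity 0, sent rp 0 → ok
  r4: data parity 1, sent rp 1 → ok
Recompute each column's even parity and compare to cp:
  c0: data parity 1, sent cp 1 → ok
  c1: data parity 0, sent cp 0 → ok
  c2: data parity 1, sent cp 0 → mismatch
Exactly one row (r1) and one column (c2) fail → the flipped bit is at their intersection.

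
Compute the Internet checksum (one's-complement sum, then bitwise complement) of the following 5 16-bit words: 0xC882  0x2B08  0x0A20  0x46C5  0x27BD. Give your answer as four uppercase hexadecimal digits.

One's-complement addition (fold any carry out of bit 15 back into bit 0):
  0xC882 + 0x2B08 = 0x0F38A
  0xF38A + 0x0A20 = 0x0FDAA
  0xFDAA + 0x46C5 = 0x1446F → wrap carry → 0x4470
  0x4470 + 0x27BD = 0x06C2D
One's-complement sum = 0x6C2D.
Checksum = ~0x6C2D & 0xFFFF = 0x93D2.

93D2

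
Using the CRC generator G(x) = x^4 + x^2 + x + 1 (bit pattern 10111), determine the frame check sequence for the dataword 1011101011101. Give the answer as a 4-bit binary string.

Append 4 zeros: 10111010111010000. Divide by 10111 (XOR where the leading bit is 1):
  pos 0: 10111 XOR 10111 = 00000
  pos 6: 10111 XOR 10111 = 00000
  pos 12: 10000 XOR 10111 = 00111
Remainder (last 4 bits) = 0111. This is the CRC / FCS.

0111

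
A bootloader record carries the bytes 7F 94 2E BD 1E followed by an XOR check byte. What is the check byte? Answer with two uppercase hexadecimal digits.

66

XOR the bytes together:
  start with 0x7F
  0x7F ⊕ 0x94 = 0xEB
  0xEB ⊕ 0x2E = 0xC5
  0xC5 ⊕ 0xBD = 0x78
  0x78 ⊕ 0x1E = 0x66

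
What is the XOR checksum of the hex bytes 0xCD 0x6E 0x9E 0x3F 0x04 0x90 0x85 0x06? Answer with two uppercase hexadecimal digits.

15

XOR the bytes together:
  start with 0xCD
  0xCD ⊕ 0x6E = 0xA3
  0xA3 ⊕ 0x9E = 0x3D
  0x3D ⊕ 0x3F = 0x02
  0x02 ⊕ 0x04 = 0x06
  0x06 ⊕ 0x90 = 0x96
  0x96 ⊕ 0x85 = 0x13
  0x13 ⊕ 0x06 = 0x15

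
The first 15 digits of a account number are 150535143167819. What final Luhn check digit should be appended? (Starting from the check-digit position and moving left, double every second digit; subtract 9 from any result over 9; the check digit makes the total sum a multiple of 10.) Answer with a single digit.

7

Partial digits right→left: 9 1 8 7 6 1 3 4 1 5 3 5 0 5 1
Double every second digit counting from the check-digit position (so the 1st, 3rd, 5th, ... of the partial from the right).
  doubled (with −9 where >9): 9 7 3 6 2 6 0 2 → sum 35
  kept as-is: 1 7 1 4 5 5 5 → sum 28
Total = 35 + 28 = 63.
Check digit = (10 − (63 mod 10)) mod 10 = 7.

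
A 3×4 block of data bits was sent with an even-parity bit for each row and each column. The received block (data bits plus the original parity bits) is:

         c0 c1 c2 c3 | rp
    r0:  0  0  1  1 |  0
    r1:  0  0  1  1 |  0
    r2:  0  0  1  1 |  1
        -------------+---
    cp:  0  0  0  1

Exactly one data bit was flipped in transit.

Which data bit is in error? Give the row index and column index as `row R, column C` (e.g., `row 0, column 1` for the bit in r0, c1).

Recompute each row's even parity and compare to rp:
  r0: data parity 0, sent rp 0 → ok
  r1: data parity 0, sent rp 0 → ok
  r2: data parity 0, sent rp 1 → mismatch
Recompute each column's even parity and compare to cp:
  c0: data parity 0, sent cp 0 → ok
  c1: data parity 0, sent cp 0 → ok
  c2: data parity 1, sent cp 0 → mismatch
  c3: data parity 1, sent cp 1 → ok
Exactly one row (r2) and one column (c2) fail → the flipped bit is at their intersection.

row 2, column 2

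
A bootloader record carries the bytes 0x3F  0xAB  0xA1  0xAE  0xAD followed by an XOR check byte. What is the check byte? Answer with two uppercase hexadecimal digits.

XOR the bytes together:
  start with 0x3F
  0x3F ⊕ 0xAB = 0x94
  0x94 ⊕ 0xA1 = 0x35
  0x35 ⊕ 0xAE = 0x9B
  0x9B ⊕ 0xAD = 0x36

36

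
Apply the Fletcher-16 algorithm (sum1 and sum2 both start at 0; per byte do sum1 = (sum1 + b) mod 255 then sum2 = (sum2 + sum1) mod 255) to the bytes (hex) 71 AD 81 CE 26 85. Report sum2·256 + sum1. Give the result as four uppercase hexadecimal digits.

511B

Running sums (mod 255):
  after byte 0 (71): sum1=113, sum2=113
  after byte 1 (AD): sum1=31, sum2=144
  after byte 2 (81): sum1=160, sum2=49
  after byte 3 (CE): sum1=111, sum2=160
  after byte 4 (26): sum1=149, sum2=54
  after byte 5 (85): sum1=27, sum2=81
Checksum = sum2·256 + sum1 = 81·256 + 27 = 20763 = 0x511B.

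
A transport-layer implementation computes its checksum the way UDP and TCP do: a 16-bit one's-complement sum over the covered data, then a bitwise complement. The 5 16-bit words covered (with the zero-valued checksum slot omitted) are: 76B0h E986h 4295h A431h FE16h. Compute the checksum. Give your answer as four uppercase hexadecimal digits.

BAEA

One's-complement addition (fold any carry out of bit 15 back into bit 0):
  0x76B0 + 0xE986 = 0x16036 → wrap carry → 0x6037
  0x6037 + 0x4295 = 0x0A2CC
  0xA2CC + 0xA431 = 0x146FD → wrap carry → 0x46FE
  0x46FE + 0xFE16 = 0x14514 → wrap carry → 0x4515
One's-complement sum = 0x4515.
Checksum = ~0x4515 & 0xFFFF = 0xBAEA.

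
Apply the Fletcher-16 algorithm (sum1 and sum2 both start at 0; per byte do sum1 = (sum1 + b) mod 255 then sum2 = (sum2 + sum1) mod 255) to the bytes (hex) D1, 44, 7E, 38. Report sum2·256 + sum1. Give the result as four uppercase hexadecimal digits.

Running sums (mod 255):
  after byte 0 (D1): sum1=209, sum2=209
  after byte 1 (44): sum1=22, sum2=231
  after byte 2 (7E): sum1=148, sum2=124
  after byte 3 (38): sum1=204, sum2=73
Checksum = sum2·256 + sum1 = 73·256 + 204 = 18892 = 0x49CC.

49CC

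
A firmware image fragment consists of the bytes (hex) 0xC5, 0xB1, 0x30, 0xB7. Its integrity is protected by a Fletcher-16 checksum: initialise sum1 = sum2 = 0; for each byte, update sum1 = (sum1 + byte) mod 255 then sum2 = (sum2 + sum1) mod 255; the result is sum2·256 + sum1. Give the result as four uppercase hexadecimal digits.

Running sums (mod 255):
  after byte 0 (0xC5): sum1=197, sum2=197
  after byte 1 (0xB1): sum1=119, sum2=61
  after byte 2 (0x30): sum1=167, sum2=228
  after byte 3 (0xB7): sum1=95, sum2=68
Checksum = sum2·256 + sum1 = 68·256 + 95 = 17503 = 0x445F.

445F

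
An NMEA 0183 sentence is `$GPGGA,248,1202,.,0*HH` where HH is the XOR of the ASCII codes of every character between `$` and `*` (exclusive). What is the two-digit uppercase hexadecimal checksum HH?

XOR the ASCII codes of the payload characters:
  'G' = 0x47 → acc = 0x47
  'P' = 0x50 → acc = 0x17
  'G' = 0x47 → acc = 0x50
  'G' = 0x47 → acc = 0x17
  'A' = 0x41 → acc = 0x56
  ',' = 0x2C → acc = 0x7A
  '2' = 0x32 → acc = 0x48
  '4' = 0x34 → acc = 0x7C
  '8' = 0x38 → acc = 0x44
  ',' = 0x2C → acc = 0x68
  '1' = 0x31 → acc = 0x59
  '2' = 0x32 → acc = 0x6B
  '0' = 0x30 → acc = 0x5B
  '2' = 0x32 → acc = 0x69
  ',' = 0x2C → acc = 0x45
  '.' = 0x2E → acc = 0x6B
  ',' = 0x2C → acc = 0x47
  '0' = 0x30 → acc = 0x77
Checksum = 0x77.

77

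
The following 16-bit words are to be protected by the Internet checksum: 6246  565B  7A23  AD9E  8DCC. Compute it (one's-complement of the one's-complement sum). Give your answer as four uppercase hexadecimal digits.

One's-complement addition (fold any carry out of bit 15 back into bit 0):
  0x6246 + 0x565B = 0x0B8A1
  0xB8A1 + 0x7A23 = 0x132C4 → wrap carry → 0x32C5
  0x32C5 + 0xAD9E = 0x0E063
  0xE063 + 0x8DCC = 0x16E2F → wrap carry → 0x6E30
One's-complement sum = 0x6E30.
Checksum = ~0x6E30 & 0xFFFF = 0x91CF.

91CF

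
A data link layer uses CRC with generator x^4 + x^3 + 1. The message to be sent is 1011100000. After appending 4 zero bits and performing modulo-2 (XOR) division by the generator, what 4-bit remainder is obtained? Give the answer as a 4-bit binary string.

0100

Append 4 zeros: 10111000000000. Divide by 11001 (XOR where the leading bit is 1):
  pos 0: 10111 XOR 11001 = 01110
  pos 1: 11100 XOR 11001 = 00101
  pos 3: 10100 XOR 11001 = 01101
  pos 4: 11010 XOR 11001 = 00011
  pos 7: 11000 XOR 11001 = 00001
Remainder (last 4 bits) = 0100. This is the CRC / FCS.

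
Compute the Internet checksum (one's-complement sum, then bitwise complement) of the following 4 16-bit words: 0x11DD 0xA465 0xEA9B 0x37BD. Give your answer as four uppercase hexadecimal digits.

One's-complement addition (fold any carry out of bit 15 back into bit 0):
  0x11DD + 0xA465 = 0x0B642
  0xB642 + 0xEA9B = 0x1A0DD → wrap carry → 0xA0DE
  0xA0DE + 0x37BD = 0x0D89B
One's-complement sum = 0xD89B.
Checksum = ~0xD89B & 0xFFFF = 0x2764.

2764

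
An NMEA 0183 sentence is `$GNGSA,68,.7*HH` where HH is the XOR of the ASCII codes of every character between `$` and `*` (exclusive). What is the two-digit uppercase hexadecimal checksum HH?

XOR the ASCII codes of the payload characters:
  'G' = 0x47 → acc = 0x47
  'N' = 0x4E → acc = 0x09
  'G' = 0x47 → acc = 0x4E
  'S' = 0x53 → acc = 0x1D
  'A' = 0x41 → acc = 0x5C
  ',' = 0x2C → acc = 0x70
  '6' = 0x36 → acc = 0x46
  '8' = 0x38 → acc = 0x7E
  ',' = 0x2C → acc = 0x52
  '.' = 0x2E → acc = 0x7C
  '7' = 0x37 → acc = 0x4B
Checksum = 0x4B.

4B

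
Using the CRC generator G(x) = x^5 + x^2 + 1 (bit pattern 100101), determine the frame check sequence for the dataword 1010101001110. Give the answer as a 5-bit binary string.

00100

Append 5 zeros: 101010100111000000. Divide by 100101 (XOR where the leading bit is 1):
  pos 0: 101010 XOR 100101 = 001111
  pos 2: 111110 XOR 100101 = 011011
  pos 3: 110110 XOR 100101 = 010011
  pos 4: 100111 XOR 100101 = 000010
  pos 8: 101100 XOR 100101 = 001001
  pos 10: 100100 XOR 100101 = 000001
Remainder (last 5 bits) = 00100. This is the CRC / FCS.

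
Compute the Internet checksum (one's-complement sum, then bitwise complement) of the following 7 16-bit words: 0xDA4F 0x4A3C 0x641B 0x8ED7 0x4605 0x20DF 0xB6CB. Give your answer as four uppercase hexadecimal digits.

One's-complement addition (fold any carry out of bit 15 back into bit 0):
  0xDA4F + 0x4A3C = 0x1248B → wrap carry → 0x248C
  0x248C + 0x641B = 0x088A7
  0x88A7 + 0x8ED7 = 0x1177E → wrap carry → 0x177F
  0x177F + 0x4605 = 0x05D84
  0x5D84 + 0x20DF = 0x07E63
  0x7E63 + 0xB6CB = 0x1352E → wrap carry → 0x352F
One's-complement sum = 0x352F.
Checksum = ~0x352F & 0xFFFF = 0xCAD0.

CAD0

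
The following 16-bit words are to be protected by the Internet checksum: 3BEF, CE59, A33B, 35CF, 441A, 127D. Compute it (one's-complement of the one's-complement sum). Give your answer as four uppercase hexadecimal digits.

One's-complement addition (fold any carry out of bit 15 back into bit 0):
  0x3BEF + 0xCE59 = 0x10A48 → wrap carry → 0x0A49
  0x0A49 + 0xA33B = 0x0AD84
  0xAD84 + 0x35CF = 0x0E353
  0xE353 + 0x441A = 0x1276D → wrap carry → 0x276E
  0x276E + 0x127D = 0x039EB
One's-complement sum = 0x39EB.
Checksum = ~0x39EB & 0xFFFF = 0xC614.

C614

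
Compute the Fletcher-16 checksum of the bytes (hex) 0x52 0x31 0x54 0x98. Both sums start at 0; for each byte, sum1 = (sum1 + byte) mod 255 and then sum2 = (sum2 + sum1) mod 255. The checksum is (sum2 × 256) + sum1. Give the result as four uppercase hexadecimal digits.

Running sums (mod 255):
  after byte 0 (0x52): sum1=82, sum2=82
  after byte 1 (0x31): sum1=131, sum2=213
  after byte 2 (0x54): sum1=215, sum2=173
  after byte 3 (0x98): sum1=112, sum2=30
Checksum = sum2·256 + sum1 = 30·256 + 112 = 7792 = 0x1E70.

1E70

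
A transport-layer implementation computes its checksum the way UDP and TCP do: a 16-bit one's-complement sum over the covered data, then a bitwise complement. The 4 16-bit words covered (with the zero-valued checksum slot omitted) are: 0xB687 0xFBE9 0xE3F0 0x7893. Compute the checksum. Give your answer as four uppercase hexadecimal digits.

F109

One's-complement addition (fold any carry out of bit 15 back into bit 0):
  0xB687 + 0xFBE9 = 0x1B270 → wrap carry → 0xB271
  0xB271 + 0xE3F0 = 0x19661 → wrap carry → 0x9662
  0x9662 + 0x7893 = 0x10EF5 → wrap carry → 0x0EF6
One's-complement sum = 0x0EF6.
Checksum = ~0x0EF6 & 0xFFFF = 0xF109.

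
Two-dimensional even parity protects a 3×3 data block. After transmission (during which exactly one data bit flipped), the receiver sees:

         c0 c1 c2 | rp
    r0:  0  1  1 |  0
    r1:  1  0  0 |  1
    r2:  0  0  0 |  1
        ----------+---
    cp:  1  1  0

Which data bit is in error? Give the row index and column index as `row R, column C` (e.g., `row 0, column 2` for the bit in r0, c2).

Recompute each row's even parity and compare to rp:
  r0: data parity 0, sent rp 0 → ok
  r1: data parity 1, sent rp 1 → ok
  r2: data parity 0, sent rp 1 → mismatch
Recompute each column's even parity and compare to cp:
  c0: data parity 1, sent cp 1 → ok
  c1: data parity 1, sent cp 1 → ok
  c2: data parity 1, sent cp 0 → mismatch
Exactly one row (r2) and one column (c2) fail → the flipped bit is at their intersection.

row 2, column 2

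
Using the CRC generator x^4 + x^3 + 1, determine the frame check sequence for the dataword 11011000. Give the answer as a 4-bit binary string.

1110

Append 4 zeros: 110110000000. Divide by 11001 (XOR where the leading bit is 1):
  pos 0: 11011 XOR 11001 = 00010
  pos 3: 10000 XOR 11001 = 01001
  pos 4: 10010 XOR 11001 = 01011
  pos 5: 10110 XOR 11001 = 01111
  pos 6: 11110 XOR 11001 = 00111
Remainder (last 4 bits) = 1110. This is the CRC / FCS.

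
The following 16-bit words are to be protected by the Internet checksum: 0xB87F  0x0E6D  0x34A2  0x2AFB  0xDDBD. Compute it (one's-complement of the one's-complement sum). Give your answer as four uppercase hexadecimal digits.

One's-complement addition (fold any carry out of bit 15 back into bit 0):
  0xB87F + 0x0E6D = 0x0C6EC
  0xC6EC + 0x34A2 = 0x0FB8E
  0xFB8E + 0x2AFB = 0x12689 → wrap carry → 0x268A
  0x268A + 0xDDBD = 0x10447 → wrap carry → 0x0448
One's-complement sum = 0x0448.
Checksum = ~0x0448 & 0xFFFF = 0xFBB7.

FBB7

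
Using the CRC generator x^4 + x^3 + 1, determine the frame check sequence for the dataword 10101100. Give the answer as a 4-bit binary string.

Append 4 zeros: 101011000000. Divide by 11001 (XOR where the leading bit is 1):
  pos 0: 10101 XOR 11001 = 01100
  pos 1: 11001 XOR 11001 = 00000
Remainder (last 4 bits) = 0000. This is the CRC / FCS.

0000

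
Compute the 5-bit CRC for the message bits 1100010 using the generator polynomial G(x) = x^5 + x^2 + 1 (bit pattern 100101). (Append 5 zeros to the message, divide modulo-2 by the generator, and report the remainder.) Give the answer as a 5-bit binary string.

Append 5 zeros: 110001000000. Divide by 100101 (XOR where the leading bit is 1):
  pos 0: 110001 XOR 100101 = 010100
  pos 1: 101000 XOR 100101 = 001101
  pos 3: 110100 XOR 100101 = 010001
  pos 4: 100010 XOR 100101 = 000111
Remainder (last 5 bits) = 11100. This is the CRC / FCS.

11100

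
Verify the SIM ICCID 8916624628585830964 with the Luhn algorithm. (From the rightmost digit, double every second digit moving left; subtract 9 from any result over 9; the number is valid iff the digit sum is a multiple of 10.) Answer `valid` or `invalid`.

valid

From the right, keep odd positions and double even positions (subtract 9 from any doubled value over 9):
  doubled (positions 2,4,...): 3 0 7 7 7 3 4 3 9 → sum 43
  kept (positions 1,3,...): 4 9 3 5 5 2 4 6 1 8 → sum 47
Total = 90.
90 mod 10 = 0, so the number is valid.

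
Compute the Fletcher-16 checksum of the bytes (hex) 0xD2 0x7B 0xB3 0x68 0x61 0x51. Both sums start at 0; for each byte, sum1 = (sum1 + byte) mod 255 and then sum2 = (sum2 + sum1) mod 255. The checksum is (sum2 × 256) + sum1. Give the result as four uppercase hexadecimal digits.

Running sums (mod 255):
  after byte 0 (0xD2): sum1=210, sum2=210
  after byte 1 (0x7B): sum1=78, sum2=33
  after byte 2 (0xB3): sum1=2, sum2=35
  after byte 3 (0x68): sum1=106, sum2=141
  after byte 4 (0x61): sum1=203, sum2=89
  after byte 5 (0x51): sum1=29, sum2=118
Checksum = sum2·256 + sum1 = 118·256 + 29 = 30237 = 0x761D.

761D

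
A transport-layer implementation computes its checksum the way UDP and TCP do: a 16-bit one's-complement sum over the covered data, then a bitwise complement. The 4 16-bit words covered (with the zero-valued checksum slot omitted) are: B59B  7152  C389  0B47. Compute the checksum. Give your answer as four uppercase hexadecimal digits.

0A41

One's-complement addition (fold any carry out of bit 15 back into bit 0):
  0xB59B + 0x7152 = 0x126ED → wrap carry → 0x26EE
  0x26EE + 0xC389 = 0x0EA77
  0xEA77 + 0x0B47 = 0x0F5BE
One's-complement sum = 0xF5BE.
Checksum = ~0xF5BE & 0xFFFF = 0x0A41.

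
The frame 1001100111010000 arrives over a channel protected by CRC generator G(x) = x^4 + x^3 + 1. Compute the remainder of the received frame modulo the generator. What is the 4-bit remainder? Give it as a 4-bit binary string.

0000

Modulo-2 division of 1001100111010000 by 11001:
  pos 0: 10011 XOR 11001 = 01010
  pos 1: 10100 XOR 11001 = 01101
  pos 2: 11010 XOR 11001 = 00011
  pos 5: 11111 XOR 11001 = 00110
  pos 7: 11001 XOR 11001 = 00000
Remainder = 0000 (zero — the frame passes the CRC check).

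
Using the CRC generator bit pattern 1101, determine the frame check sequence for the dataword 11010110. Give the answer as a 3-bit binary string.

100

Append 3 zeros: 11010110000. Divide by 1101 (XOR where the leading bit is 1):
  pos 0: 1101 XOR 1101 = 0000
  pos 5: 1100 XOR 1101 = 0001
Remainder (last 3 bits) = 100. This is the CRC / FCS.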